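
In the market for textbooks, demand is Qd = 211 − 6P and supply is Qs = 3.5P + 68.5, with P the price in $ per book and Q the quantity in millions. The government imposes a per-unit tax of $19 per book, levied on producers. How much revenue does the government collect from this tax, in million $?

Before the tax: set 211 − 6P = 3.5P + 68.5 → P* = $15, Q* = 121.
With the tax collected from producers, supply shifts: Qs = 3.5(P − 19) + 68.5.
Solving gives Q = 79 with buyers paying $22 and producers receiving $3 (the $19 wedge).
Revenue = t · Q = 19 · 79 = $1501.

Tax revenue = $1501 million.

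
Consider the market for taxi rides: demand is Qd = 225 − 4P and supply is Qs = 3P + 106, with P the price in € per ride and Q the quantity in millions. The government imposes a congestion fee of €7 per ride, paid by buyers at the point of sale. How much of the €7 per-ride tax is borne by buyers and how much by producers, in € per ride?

Before the tax: set 225 − 4P = 3P + 106 → P* = €17, Q* = 157.
With the tax collected from buyers, demand (in seller-price terms) shifts: Qd = 225 − 4(P + 7).
Solving gives Q = 145 with buyers paying €20 and producers receiving €13 (the €7 wedge).
Burden on buyers: €3; on producers: €4. (They sum to €7.)
The less price-elastic side of the market bears the larger share of a per-unit tax.

Buyers bear €3 per ride; producers bear €4 per ride.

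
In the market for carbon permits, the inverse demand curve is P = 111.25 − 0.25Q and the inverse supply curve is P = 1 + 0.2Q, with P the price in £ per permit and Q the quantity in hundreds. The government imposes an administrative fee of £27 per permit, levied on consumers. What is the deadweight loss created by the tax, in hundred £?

Deadweight loss = £810 hundred.

Rewrite in direct form: Qd = 445 − 4P and Qs = 5P − 5.
Before the tax: set 445 − 4P = 5P − 5 → P* = £50, Q* = 245.
With the tax collected from consumers, demand (in seller-price terms) shifts: Qd = 445 − 4(P + 27).
New equilibrium: consumers pay £65, sellers receive £38, Q = 185. (Wedge: Pb − Ps = 27.)
Quantity falls by |ΔQ| = |245 − 185| = 60.
DWL = ½ · t · |ΔQ| = ½ · 27 · 60 = £810.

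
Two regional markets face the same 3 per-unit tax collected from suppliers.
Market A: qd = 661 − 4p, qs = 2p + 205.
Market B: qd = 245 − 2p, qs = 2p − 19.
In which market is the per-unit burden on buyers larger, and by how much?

Market A: pre-tax p* = 76, q* = 357; post-tax q = 353; per-unit burden on buyers = 1.
Market B: pre-tax p* = 66, q* = 113; post-tax q = 110; per-unit burden on buyers = 1.5.
Difference: 1 vs 1.5 → market B is larger by 0.5.

Market B, by 0.5.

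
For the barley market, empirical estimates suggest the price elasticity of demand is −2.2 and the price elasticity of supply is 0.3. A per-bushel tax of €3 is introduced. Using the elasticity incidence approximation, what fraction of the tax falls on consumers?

Incidence ratio: consumers' share ≈ εs / (εs + |εd|) = 0.3 / (0.3 + 2.2) = 0.12.
Supply is the less elastic side, so consumers bear the smaller share.

Consumers' share ≈ 0.12.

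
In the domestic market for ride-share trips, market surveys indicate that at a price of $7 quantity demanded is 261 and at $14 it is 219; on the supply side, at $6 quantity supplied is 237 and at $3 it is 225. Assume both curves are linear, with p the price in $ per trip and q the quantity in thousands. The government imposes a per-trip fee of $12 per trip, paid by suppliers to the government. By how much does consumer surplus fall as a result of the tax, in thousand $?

Consumer surplus falls by $1126.08 thousand.

Demand slope: (219 − 261)/(14 − 7) = -6, so qd = 303 − 6p.
Supply slope: (225 − 237)/(3 − 6) = 4, so qs = 4p + 213.
Without the tax, 303 − 6p = 4p + 213 gives 10p = 90, so p* = $9 and q* = 249.
With the tax collected from suppliers, supply shifts: qs = 4(p − 12) + 213.
Solving gives q = 220.2 with buyers paying $13.8 and suppliers receiving $1.8 (the $12 wedge).
ΔCS is the trapezoid between Q = 220.2 and Q = 249 of height $4.8: ½ · (249 + 220.2) · 4.8 = $1126.08.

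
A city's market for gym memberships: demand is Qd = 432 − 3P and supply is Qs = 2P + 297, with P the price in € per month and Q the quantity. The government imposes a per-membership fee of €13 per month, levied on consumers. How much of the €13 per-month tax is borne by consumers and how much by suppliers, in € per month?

Consumers bear €5.2 per month; suppliers bear €7.8 per month.

Without the tax, 432 − 3P = 2P + 297 gives 5P = 135, so P* = €27 and Q* = 351.
With the tax collected from consumers, demand (in seller-price terms) shifts: Qd = 432 − 3(P + 13).
Solving gives Q = 335.4 with consumers paying €32.2 and suppliers receiving €19.2 (the €13 wedge).
Burden on consumers: €5.2; on suppliers: €7.8. (They sum to €13.)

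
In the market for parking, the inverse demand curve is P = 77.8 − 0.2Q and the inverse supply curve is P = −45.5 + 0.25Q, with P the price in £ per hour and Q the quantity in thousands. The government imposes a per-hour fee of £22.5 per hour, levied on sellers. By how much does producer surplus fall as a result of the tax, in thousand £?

Producer surplus falls by £3112.5 thousand.

Rewrite in direct form: Qd = 389 − 5P and Qs = 4P + 182.
Without the tax, 389 − 5P = 4P + 182 gives 9P = 207, so P* = £23 and Q* = 274.
With the tax collected from sellers, supply shifts: Qs = 4(P − 22.5) + 182.
Solving gives Q = 224 with buyers paying £33 and sellers receiving £10.5 (the £22.5 wedge).
ΔPS is the trapezoid between Q = 224 and Q = 274 of height £12.5: ½ · (274 + 224) · 12.5 = £3112.5.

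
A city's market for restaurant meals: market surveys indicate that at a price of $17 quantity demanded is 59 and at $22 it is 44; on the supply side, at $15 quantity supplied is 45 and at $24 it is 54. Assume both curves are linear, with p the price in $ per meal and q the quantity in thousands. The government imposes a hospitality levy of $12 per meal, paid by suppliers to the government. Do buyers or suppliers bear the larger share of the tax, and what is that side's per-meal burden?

Suppliers bear the larger share: $9 per meal.

Demand slope: (44 − 59)/(22 − 17) = -3, so qd = 110 − 3p.
Supply slope: (54 − 45)/(24 − 15) = 1, so qs = p + 30.
Before the tax: set 110 − 3p = p + 30 → p* = $20, q* = 50.
With the tax collected from suppliers, supply shifts: qs = (p − 12) + 30.
Solving gives q = 41 with buyers paying $23 and suppliers receiving $11 (the $12 wedge).
Per-meal burden: buyers $3, suppliers $9.
Suppliers take the larger share because supply is less price-elastic here (demand slope 3 vs supply slope 1).
The less price-elastic side of the market bears the larger share of a per-unit tax.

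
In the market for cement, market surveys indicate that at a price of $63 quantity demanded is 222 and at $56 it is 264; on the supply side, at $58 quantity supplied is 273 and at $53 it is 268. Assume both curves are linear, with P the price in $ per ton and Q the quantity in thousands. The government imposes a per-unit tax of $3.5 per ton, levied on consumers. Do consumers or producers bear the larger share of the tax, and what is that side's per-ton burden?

Demand slope: (264 − 222)/(56 − 63) = -6, so Qd = 600 − 6P.
Supply slope: (268 − 273)/(53 − 58) = 1, so Qs = P + 215.
Before the tax: set 600 − 6P = P + 215 → P* = $55, Q* = 270.
With the tax collected from consumers, demand (in seller-price terms) shifts: Qd = 600 − 6(P + 3.5).
Solving gives Q = 267 with consumers paying $55.5 and producers receiving $52 (the $3.5 wedge).
Per-ton burden: consumers $0.5, producers $3.
Producers take the larger share because supply is less price-elastic here (demand slope 6 vs supply slope 1).
The less price-elastic side of the market bears the larger share of a per-unit tax.

Producers bear the larger share: $3 per ton.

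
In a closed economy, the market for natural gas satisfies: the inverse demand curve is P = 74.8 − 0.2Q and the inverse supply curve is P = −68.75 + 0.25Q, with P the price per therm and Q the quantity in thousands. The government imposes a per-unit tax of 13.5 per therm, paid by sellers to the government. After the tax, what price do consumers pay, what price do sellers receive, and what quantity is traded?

Inverting to Q(P) form: Qd = 374 − 5P; Qs = 4P + 275.
Without the tax, 374 − 5P = 4P + 275 gives 9P = 99, so P* = 11 and Q* = 319.
With the tax collected from sellers, supply shifts: Qs = 4(P − 13.5) + 275.
New equilibrium: consumers pay 17, sellers receive 3.5, Q = 289. (Wedge: Pb − Ps = 13.5.)

Consumers pay 17; sellers receive 3.5; quantity = 289.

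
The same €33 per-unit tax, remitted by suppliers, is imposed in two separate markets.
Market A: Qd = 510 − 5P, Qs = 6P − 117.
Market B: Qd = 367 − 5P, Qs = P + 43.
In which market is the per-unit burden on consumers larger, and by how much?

Market A, by €12.5.

Market A: pre-tax P* = €57, Q* = 225; post-tax Q = 135; per-unit burden on consumers = €18.
Market B: pre-tax P* = €54, Q* = 97; post-tax Q = 69.5; per-unit burden on consumers = €5.5.
Difference: €18 vs €5.5 → market A is larger by €12.5.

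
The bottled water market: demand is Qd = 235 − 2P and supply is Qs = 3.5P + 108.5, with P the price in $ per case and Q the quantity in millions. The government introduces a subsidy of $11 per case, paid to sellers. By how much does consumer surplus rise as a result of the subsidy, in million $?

Before the subsidy: set 235 − 2P = 3.5P + 108.5 → P* = $23, Q* = 189.
With a per-unit subsidy paid to sellers, each receives P + 11 per unit sold, so supply becomes Qs = 3.5(P + 11) + 108.5.
New equilibrium: buyers pay $16, sellers receive $27, Q = 203. (Wedge: Pb − Ps = −11.)
ΔCS is the trapezoid between Q = 203 and Q = 189 of height $7: ½ · (189 + 203) · 7 = $1372.

Consumer surplus rises by $1372 million.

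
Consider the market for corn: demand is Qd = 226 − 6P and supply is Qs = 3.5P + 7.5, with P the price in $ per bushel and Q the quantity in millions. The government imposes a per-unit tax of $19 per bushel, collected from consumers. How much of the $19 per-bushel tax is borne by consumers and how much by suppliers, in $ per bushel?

Without the tax, 226 − 6P = 3.5P + 7.5 gives 9.5P = 218.5, so P* = $23 and Q* = 88.
With the tax collected from consumers, demand (in seller-price terms) shifts: Qd = 226 − 6(P + 19).
New equilibrium: consumers pay $30, suppliers receive $11, Q = 46. (Wedge: Pb − Ps = 19.)
Burden on consumers: $7; on suppliers: $12. (They sum to $19.)
The less price-elastic side of the market bears the larger share of a per-unit tax.

Consumers bear $7 per bushel; suppliers bear $12 per bushel.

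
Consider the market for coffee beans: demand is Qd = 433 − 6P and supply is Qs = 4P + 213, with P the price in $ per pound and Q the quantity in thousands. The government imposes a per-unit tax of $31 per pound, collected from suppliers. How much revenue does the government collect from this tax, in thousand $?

Before the tax: set 433 − 6P = 4P + 213 → P* = $22, Q* = 301.
With the tax collected from suppliers, supply shifts: Qs = 4(P − 31) + 213.
Solving gives Q = 226.6 with consumers paying $34.4 and suppliers receiving $3.4 (the $31 wedge).
Revenue = t · Q = 31 · 226.6 = $7024.6.

Tax revenue = $7024.6 thousand.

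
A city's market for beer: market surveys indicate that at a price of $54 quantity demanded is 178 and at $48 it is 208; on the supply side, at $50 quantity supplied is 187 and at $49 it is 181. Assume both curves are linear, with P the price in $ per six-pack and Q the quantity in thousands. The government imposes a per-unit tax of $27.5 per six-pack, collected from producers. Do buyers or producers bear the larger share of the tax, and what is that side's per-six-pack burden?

Demand slope: (208 − 178)/(48 − 54) = -5, so Qd = 448 − 5P.
Supply slope: (181 − 187)/(49 − 50) = 6, so Qs = 6P − 113.
Without the tax, 448 − 5P = 6P − 113 gives 11P = 561, so P* = $51 and Q* = 193.
With the tax collected from producers, supply shifts: Qs = 6(P − 27.5) − 113.
Solving gives Q = 118 with buyers paying $66 and producers receiving $38.5 (the $27.5 wedge).
Per-six-pack burden: buyers $15, producers $12.5.
Buyers take the larger share because demand is less price-elastic here (demand slope 5 vs supply slope 6).
The less price-elastic side of the market bears the larger share of a per-unit tax.

Buyers bear the larger share: $15 per six-pack.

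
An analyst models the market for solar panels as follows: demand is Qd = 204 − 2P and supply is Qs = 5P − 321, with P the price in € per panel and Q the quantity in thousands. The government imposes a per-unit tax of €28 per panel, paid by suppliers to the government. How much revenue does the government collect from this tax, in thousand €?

Tax revenue = €392 thousand.

Without the tax, 204 − 2P = 5P − 321 gives 7P = 525, so P* = €75 and Q* = 54.
With the tax collected from suppliers, supply shifts: Qs = 5(P − 28) − 321.
Solving gives Q = 14 with buyers paying €95 and suppliers receiving €67 (the €28 wedge).
Revenue = t · Q = 28 · 14 = €392.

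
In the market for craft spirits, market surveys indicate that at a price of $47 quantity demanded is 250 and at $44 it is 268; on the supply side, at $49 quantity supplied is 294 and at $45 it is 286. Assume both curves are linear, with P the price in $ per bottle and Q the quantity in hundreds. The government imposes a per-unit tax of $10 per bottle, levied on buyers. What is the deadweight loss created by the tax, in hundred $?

Demand slope: (268 − 250)/(44 − 47) = -6, so Qd = 532 − 6P.
Supply slope: (286 − 294)/(45 − 49) = 2, so Qs = 2P + 196.
Before the tax: set 532 − 6P = 2P + 196 → P* = $42, Q* = 280.
With the tax collected from buyers, demand (in seller-price terms) shifts: Qd = 532 − 6(P + 10).
Solving gives Q = 265 with buyers paying $44.5 and producers receiving $34.5 (the $10 wedge).
Quantity falls by |ΔQ| = |280 − 265| = 15.
DWL = ½ · t · |ΔQ| = ½ · 10 · 15 = $75.

Deadweight loss = $75 hundred.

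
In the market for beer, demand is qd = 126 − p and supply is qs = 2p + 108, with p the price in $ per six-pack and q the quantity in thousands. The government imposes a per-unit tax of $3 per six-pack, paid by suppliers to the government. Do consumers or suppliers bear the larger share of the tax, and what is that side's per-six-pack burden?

Consumers bear the larger share: $2 per six-pack.

Before the tax: set 126 − p = 2p + 108 → p* = $6, q* = 120.
With the tax collected from suppliers, supply shifts: qs = 2(p − 3) + 108.
New equilibrium: consumers pay $8, suppliers receive $5, q = 118. (Wedge: pb − ps = 3.)
Per-six-pack burden: consumers $2, suppliers $1.
Consumers take the larger share because demand is less price-elastic here (demand slope 1 vs supply slope 2).
The less price-elastic side of the market bears the larger share of a per-unit tax.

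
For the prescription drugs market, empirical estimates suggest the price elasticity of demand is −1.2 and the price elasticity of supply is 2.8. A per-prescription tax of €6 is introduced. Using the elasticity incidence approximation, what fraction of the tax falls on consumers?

Incidence ratio: consumers' share ≈ εs / (εs + |εd|) = 2.8 / (2.8 + 1.2) = 0.7.
Supply is the more elastic side, so consumers bear the larger share.

Consumers' share ≈ 0.7.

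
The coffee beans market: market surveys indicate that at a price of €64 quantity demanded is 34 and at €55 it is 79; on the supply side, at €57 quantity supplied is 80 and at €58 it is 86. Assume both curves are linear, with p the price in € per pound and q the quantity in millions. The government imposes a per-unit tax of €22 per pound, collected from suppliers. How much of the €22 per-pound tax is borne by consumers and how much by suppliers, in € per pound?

Consumers bear €12 per pound; suppliers bear €10 per pound.

Demand slope: (79 − 34)/(55 − 64) = -5, so qd = 354 − 5p.
Supply slope: (86 − 80)/(58 − 57) = 6, so qs = 6p − 262.
Before the tax: set 354 − 5p = 6p − 262 → p* = €56, q* = 74.
With the tax collected from suppliers, supply shifts: qs = 6(p − 22) − 262.
Solving gives q = 14 with consumers paying €68 and suppliers receiving €46 (the €22 wedge).
Burden on consumers: €12; on suppliers: €10. (They sum to €22.)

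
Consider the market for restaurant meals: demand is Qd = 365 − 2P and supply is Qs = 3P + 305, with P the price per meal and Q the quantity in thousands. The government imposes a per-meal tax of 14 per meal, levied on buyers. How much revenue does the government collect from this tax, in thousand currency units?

Without the tax, 365 − 2P = 3P + 305 gives 5P = 60, so P* = 12 and Q* = 341.
With the tax collected from buyers, demand (in seller-price terms) shifts: Qd = 365 − 2(P + 14).
Solving gives Q = 324.2 with buyers paying 20.4 and producers receiving 6.4 (the 14 wedge).
Revenue = t · Q = 14 · 324.2 = 4538.8.

Tax revenue = 4538.8 thousand.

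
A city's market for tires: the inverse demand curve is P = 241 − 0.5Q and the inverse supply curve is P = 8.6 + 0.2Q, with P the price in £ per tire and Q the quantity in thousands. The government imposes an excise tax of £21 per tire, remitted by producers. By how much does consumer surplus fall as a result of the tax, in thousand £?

Consumer surplus falls by £4755 thousand.

Inverting to Q(P) form: Qd = 482 − 2P; Qs = 5P − 43.
Without the tax, 482 − 2P = 5P − 43 gives 7P = 525, so P* = £75 and Q* = 332.
With the tax collected from producers, supply shifts: Qs = 5(P − 21) − 43.
Solving gives Q = 302 with consumers paying £90 and producers receiving £69 (the £21 wedge).
ΔCS is the trapezoid between Q = 302 and Q = 332 of height £15: ½ · (332 + 302) · 15 = £4755.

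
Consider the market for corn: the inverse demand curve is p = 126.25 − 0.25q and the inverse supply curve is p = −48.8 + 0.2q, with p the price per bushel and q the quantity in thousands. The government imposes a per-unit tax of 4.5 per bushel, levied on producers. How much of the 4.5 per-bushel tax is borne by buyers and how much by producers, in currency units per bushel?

Buyers bear 2.5 per bushel; producers bear 2 per bushel.

Rewrite in direct form: qd = 505 − 4p and qs = 5p + 244.
Without the tax, 505 − 4p = 5p + 244 gives 9p = 261, so p* = 29 and q* = 389.
With the tax collected from producers, supply shifts: qs = 5(p − 4.5) + 244.
Solving gives q = 379 with buyers paying 31.5 and producers receiving 27 (the 4.5 wedge).
Burden on buyers: 2.5; on producers: 2. (They sum to 4.5.)
The less price-elastic side of the market bears the larger share of a per-unit tax.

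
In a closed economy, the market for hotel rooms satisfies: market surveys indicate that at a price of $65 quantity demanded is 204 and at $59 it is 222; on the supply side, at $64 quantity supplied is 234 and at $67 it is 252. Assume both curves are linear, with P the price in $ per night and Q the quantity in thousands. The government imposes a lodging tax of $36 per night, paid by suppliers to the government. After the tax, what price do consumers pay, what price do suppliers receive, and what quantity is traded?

Consumers pay $85; suppliers receive $49; quantity = 144.

Demand slope: (222 − 204)/(59 − 65) = -3, so Qd = 399 − 3P.
Supply slope: (252 − 234)/(67 − 64) = 6, so Qs = 6P − 150.
Without the tax, 399 − 3P = 6P − 150 gives 9P = 549, so P* = $61 and Q* = 216.
With the tax collected from suppliers, supply shifts: Qs = 6(P − 36) − 150.
New equilibrium: consumers pay $85, suppliers receive $49, Q = 144. (Wedge: Pb − Ps = 36.)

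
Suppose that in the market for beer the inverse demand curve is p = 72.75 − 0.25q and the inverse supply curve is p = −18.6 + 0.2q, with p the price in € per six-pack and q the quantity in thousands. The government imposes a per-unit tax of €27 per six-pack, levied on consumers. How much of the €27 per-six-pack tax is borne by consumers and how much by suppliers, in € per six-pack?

Rewrite in direct form: qd = 291 − 4p and qs = 5p + 93.
Without the tax, 291 − 4p = 5p + 93 gives 9p = 198, so p* = €22 and q* = 203.
With the tax collected from consumers, demand (in seller-price terms) shifts: qd = 291 − 4(p + 27).
Solving gives q = 143 with consumers paying €37 and suppliers receiving €10 (the €27 wedge).
Burden on consumers: €15; on suppliers: €12. (They sum to €27.)
The less price-elastic side of the market bears the larger share of a per-unit tax.

Consumers bear €15 per six-pack; suppliers bear €12 per six-pack.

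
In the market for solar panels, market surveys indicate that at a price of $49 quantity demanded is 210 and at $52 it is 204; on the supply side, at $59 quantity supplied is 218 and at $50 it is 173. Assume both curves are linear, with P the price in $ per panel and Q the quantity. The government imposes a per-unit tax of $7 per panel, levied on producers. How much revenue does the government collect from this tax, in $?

Tax revenue = $1316.

Demand slope: (204 − 210)/(52 − 49) = -2, so Qd = 308 − 2P.
Supply slope: (173 − 218)/(50 − 59) = 5, so Qs = 5P − 77.
Before the tax: set 308 − 2P = 5P − 77 → P* = $55, Q* = 198.
With the tax collected from producers, supply shifts: Qs = 5(P − 7) − 77.
New equilibrium: consumers pay $60, producers receive $53, Q = 188. (Wedge: Pb − Ps = 7.)
Revenue = t · Q = 7 · 188 = $1316.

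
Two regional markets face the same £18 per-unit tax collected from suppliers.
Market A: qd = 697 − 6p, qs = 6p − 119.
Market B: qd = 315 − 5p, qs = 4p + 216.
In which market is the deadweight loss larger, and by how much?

Market A, by £126.

Market A: pre-tax p* = £68, q* = 289; post-tax q = 235; deadweight loss = £486.
Market B: pre-tax p* = £11, q* = 260; post-tax q = 220; deadweight loss = £360.
Difference: £486 vs £360 → market A is larger by £126.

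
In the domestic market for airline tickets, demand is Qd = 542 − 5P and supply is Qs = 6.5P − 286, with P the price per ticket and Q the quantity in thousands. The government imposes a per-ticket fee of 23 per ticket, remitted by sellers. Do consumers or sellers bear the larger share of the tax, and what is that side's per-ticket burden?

Without the tax, 542 − 5P = 6.5P − 286 gives 11.5P = 828, so P* = 72 and Q* = 182.
With the tax collected from sellers, supply shifts: Qs = 6.5(P − 23) − 286.
New equilibrium: consumers pay 85, sellers receive 62, Q = 117. (Wedge: Pb − Ps = 23.)
Per-ticket burden: consumers 13, sellers 10.
Consumers take the larger share because demand is less price-elastic here (demand slope 5 vs supply slope 6.5).
The less price-elastic side of the market bears the larger share of a per-unit tax.

Consumers bear the larger share: 13 per ticket.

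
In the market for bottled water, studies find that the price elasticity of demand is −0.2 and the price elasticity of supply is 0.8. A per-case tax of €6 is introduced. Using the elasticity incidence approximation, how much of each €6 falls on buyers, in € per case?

Incidence ratio: buyers' share ≈ εs / (εs + |εd|) = 0.8 / (0.8 + 0.2) = 0.8.
So buyers bear ≈ 0.8 × €6 = €4.8; sellers bear €1.2.

Buyers bear ≈ €4.8 per case.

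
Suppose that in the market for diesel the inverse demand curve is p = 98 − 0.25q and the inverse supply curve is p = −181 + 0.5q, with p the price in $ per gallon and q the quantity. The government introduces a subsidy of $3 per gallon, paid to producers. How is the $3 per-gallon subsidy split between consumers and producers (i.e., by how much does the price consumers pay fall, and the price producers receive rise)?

Rewrite in direct form: qd = 392 − 4p and qs = 2p + 362.
Before the subsidy: set 392 − 4p = 2p + 362 → p* = $5, q* = 372.
With a per-unit subsidy paid to producers, each receives p + 3 per unit sold, so supply becomes qs = 2(p + 3) + 362.
New equilibrium: consumers pay $4, producers receive $7, q = 376. (Wedge: pb − ps = −3.)
Gain to consumers: $1; to producers: $2. (They sum to $3.)

Consumers gain $1 per gallon; producers gain $2 per gallon.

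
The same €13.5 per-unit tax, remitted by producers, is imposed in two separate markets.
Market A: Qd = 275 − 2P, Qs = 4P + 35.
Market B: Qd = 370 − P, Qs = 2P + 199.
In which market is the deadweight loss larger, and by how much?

Market A: pre-tax P* = €40, Q* = 195; post-tax Q = 177; deadweight loss = €121.5.
Market B: pre-tax P* = €57, Q* = 313; post-tax Q = 304; deadweight loss = €60.75.
Difference: €121.5 vs €60.75 → market A is larger by €60.75.

Market A, by €60.75.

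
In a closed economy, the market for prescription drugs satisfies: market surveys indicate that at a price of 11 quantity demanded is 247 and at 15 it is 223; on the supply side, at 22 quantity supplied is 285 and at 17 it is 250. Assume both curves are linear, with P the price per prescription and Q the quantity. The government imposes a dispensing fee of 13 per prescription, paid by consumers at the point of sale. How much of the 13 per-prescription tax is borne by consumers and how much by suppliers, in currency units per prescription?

Demand slope: (223 − 247)/(15 − 11) = -6, so Qd = 313 − 6P.
Supply slope: (250 − 285)/(17 − 22) = 7, so Qs = 7P + 131.
Before the tax: set 313 − 6P = 7P + 131 → P* = 14, Q* = 229.
With the tax collected from consumers, demand (in seller-price terms) shifts: Qd = 313 − 6(P + 13).
Solving gives Q = 187 with consumers paying 21 and suppliers receiving 8 (the 13 wedge).
Burden on consumers: 7; on suppliers: 6. (They sum to 13.)
The less price-elastic side of the market bears the larger share of a per-unit tax.

Consumers bear 7 per prescription; suppliers bear 6 per prescription.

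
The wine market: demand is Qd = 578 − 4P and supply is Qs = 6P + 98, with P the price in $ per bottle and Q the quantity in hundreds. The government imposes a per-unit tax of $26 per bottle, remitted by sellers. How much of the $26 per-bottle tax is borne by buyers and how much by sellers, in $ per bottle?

Buyers bear $15.6 per bottle; sellers bear $10.4 per bottle.

Without the tax, 578 − 4P = 6P + 98 gives 10P = 480, so P* = $48 and Q* = 386.
With the tax collected from sellers, supply shifts: Qs = 6(P − 26) + 98.
Solving gives Q = 323.6 with buyers paying $63.6 and sellers receiving $37.6 (the $26 wedge).
Burden on buyers: $15.6; on sellers: $10.4. (They sum to $26.)
The less price-elastic side of the market bears the larger share of a per-unit tax.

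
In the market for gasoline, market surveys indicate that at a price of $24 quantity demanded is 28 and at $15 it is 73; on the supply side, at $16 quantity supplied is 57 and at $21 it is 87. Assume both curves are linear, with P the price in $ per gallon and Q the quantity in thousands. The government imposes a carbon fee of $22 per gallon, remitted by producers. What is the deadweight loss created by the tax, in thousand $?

Demand slope: (73 − 28)/(15 − 24) = -5, so Qd = 148 − 5P.
Supply slope: (87 − 57)/(21 − 16) = 6, so Qs = 6P − 39.
Without the tax, 148 − 5P = 6P − 39 gives 11P = 187, so P* = $17 and Q* = 63.
With the tax collected from producers, supply shifts: Qs = 6(P − 22) − 39.
New equilibrium: consumers pay $29, producers receive $7, Q = 3. (Wedge: Pb − Ps = 22.)
Quantity falls by |ΔQ| = |63 − 3| = 60.
DWL = ½ · t · |ΔQ| = ½ · 22 · 60 = $660.

Deadweight loss = $660 thousand.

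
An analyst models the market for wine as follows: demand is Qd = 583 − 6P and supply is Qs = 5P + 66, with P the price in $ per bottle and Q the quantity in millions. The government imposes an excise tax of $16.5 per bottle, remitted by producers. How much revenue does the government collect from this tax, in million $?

Without the tax, 583 − 6P = 5P + 66 gives 11P = 517, so P* = $47 and Q* = 301.
With the tax collected from producers, supply shifts: Qs = 5(P − 16.5) + 66.
New equilibrium: buyers pay $54.5, producers receive $38, Q = 256. (Wedge: Pb − Ps = 16.5.)
Revenue = t · Q = 16.5 · 256 = $4224.

Tax revenue = $4224 million.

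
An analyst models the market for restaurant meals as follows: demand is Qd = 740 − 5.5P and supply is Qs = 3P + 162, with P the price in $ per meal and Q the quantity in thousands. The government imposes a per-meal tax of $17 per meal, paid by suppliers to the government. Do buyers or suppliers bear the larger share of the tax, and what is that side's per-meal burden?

Without the tax, 740 − 5.5P = 3P + 162 gives 8.5P = 578, so P* = $68 and Q* = 366.
With the tax collected from suppliers, supply shifts: Qs = 3(P − 17) + 162.
Solving gives Q = 333 with buyers paying $74 and suppliers receiving $57 (the $17 wedge).
Per-meal burden: buyers $6, suppliers $11.
Suppliers take the larger share because supply is less price-elastic here (demand slope 5.5 vs supply slope 3).
The less price-elastic side of the market bears the larger share of a per-unit tax.

Suppliers bear the larger share: $11 per meal.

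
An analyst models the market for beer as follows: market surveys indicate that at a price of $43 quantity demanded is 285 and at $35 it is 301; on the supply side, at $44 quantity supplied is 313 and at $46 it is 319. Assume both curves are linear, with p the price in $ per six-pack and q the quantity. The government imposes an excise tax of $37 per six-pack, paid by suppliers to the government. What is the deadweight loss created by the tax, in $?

Deadweight loss = $821.4.

Demand slope: (301 − 285)/(35 − 43) = -2, so qd = 371 − 2p.
Supply slope: (319 − 313)/(46 − 44) = 3, so qs = 3p + 181.
Before the tax: set 371 − 2p = 3p + 181 → p* = $38, q* = 295.
With the tax collected from suppliers, supply shifts: qs = 3(p − 37) + 181.
Solving gives q = 250.6 with buyers paying $60.2 and suppliers receiving $23.2 (the $37 wedge).
Quantity falls by |ΔQ| = |295 − 250.6| = 44.4.
DWL = ½ · t · |ΔQ| = ½ · 37 · 44.4 = $821.4.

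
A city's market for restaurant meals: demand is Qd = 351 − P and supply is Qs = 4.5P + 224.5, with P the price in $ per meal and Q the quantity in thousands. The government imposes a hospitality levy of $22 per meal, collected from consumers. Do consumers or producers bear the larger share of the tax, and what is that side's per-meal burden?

Consumers bear the larger share: $18 per meal.

Without the tax, 351 − P = 4.5P + 224.5 gives 5.5P = 126.5, so P* = $23 and Q* = 328.
With the tax collected from consumers, demand (in seller-price terms) shifts: Qd = 351 − (P + 22).
Solving gives Q = 310 with consumers paying $41 and producers receiving $19 (the $22 wedge).
Per-meal burden: consumers $18, producers $4.
Consumers take the larger share because demand is less price-elastic here (demand slope 1 vs supply slope 4.5).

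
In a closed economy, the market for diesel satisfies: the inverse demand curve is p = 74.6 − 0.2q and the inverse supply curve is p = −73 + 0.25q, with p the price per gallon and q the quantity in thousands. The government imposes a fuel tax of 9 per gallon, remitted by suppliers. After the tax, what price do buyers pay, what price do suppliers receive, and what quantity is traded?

Rewrite in direct form: qd = 373 − 5p and qs = 4p + 292.
Before the tax: set 373 − 5p = 4p + 292 → p* = 9, q* = 328.
With the tax collected from suppliers, supply shifts: qs = 4(p − 9) + 292.
Solving gives q = 308 with buyers paying 13 and suppliers receiving 4 (the 9 wedge).
The less price-elastic side of the market bears the larger share of a per-unit tax.

Buyers pay 13; suppliers receive 4; quantity = 308.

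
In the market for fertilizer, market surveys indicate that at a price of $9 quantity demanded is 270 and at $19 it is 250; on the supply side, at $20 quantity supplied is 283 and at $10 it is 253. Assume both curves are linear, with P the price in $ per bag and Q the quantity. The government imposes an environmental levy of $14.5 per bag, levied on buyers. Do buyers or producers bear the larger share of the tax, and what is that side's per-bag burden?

Buyers bear the larger share: $8.7 per bag.

Demand slope: (250 − 270)/(19 − 9) = -2, so Qd = 288 − 2P.
Supply slope: (253 − 283)/(10 − 20) = 3, so Qs = 3P + 223.
Before the tax: set 288 − 2P = 3P + 223 → P* = $13, Q* = 262.
With the tax collected from buyers, demand (in seller-price terms) shifts: Qd = 288 − 2(P + 14.5).
Solving gives Q = 244.6 with buyers paying $21.7 and producers receiving $7.2 (the $14.5 wedge).
Per-bag burden: buyers $8.7, producers $5.8.
Buyers take the larger share because demand is less price-elastic here (demand slope 2 vs supply slope 3).
The less price-elastic side of the market bears the larger share of a per-unit tax.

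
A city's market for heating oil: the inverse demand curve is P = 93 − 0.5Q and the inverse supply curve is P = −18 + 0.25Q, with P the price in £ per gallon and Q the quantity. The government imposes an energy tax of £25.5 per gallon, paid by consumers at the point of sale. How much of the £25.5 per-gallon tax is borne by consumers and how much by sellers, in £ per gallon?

Consumers bear £17 per gallon; sellers bear £8.5 per gallon.

Rewrite in direct form: Qd = 186 − 2P and Qs = 4P + 72.
Without the tax, 186 − 2P = 4P + 72 gives 6P = 114, so P* = £19 and Q* = 148.
With the tax collected from consumers, demand (in seller-price terms) shifts: Qd = 186 − 2(P + 25.5).
New equilibrium: consumers pay £36, sellers receive £10.5, Q = 114. (Wedge: Pb − Ps = 25.5.)
Burden on consumers: £17; on sellers: £8.5. (They sum to £25.5.)
The less price-elastic side of the market bears the larger share of a per-unit tax.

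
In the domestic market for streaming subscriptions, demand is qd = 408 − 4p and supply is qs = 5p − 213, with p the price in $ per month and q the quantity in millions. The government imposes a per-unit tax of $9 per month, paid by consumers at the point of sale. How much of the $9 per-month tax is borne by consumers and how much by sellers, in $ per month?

Without the tax, 408 − 4p = 5p − 213 gives 9p = 621, so p* = $69 and q* = 132.
With the tax collected from consumers, demand (in seller-price terms) shifts: qd = 408 − 4(p + 9).
Solving gives q = 112 with consumers paying $74 and sellers receiving $65 (the $9 wedge).
Burden on consumers: $5; on sellers: $4. (They sum to $9.)

Consumers bear $5 per month; sellers bear $4 per month.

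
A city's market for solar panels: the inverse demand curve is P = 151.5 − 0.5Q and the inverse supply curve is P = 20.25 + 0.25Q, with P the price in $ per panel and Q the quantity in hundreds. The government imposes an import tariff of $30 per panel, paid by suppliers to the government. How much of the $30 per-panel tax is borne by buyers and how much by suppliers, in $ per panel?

Rewrite in direct form: Qd = 303 − 2P and Qs = 4P − 81.
Before the tax: set 303 − 2P = 4P − 81 → P* = $64, Q* = 175.
With the tax collected from suppliers, supply shifts: Qs = 4(P − 30) − 81.
New equilibrium: buyers pay $84, suppliers receive $54, Q = 135. (Wedge: Pb − Ps = 30.)
Burden on buyers: $20; on suppliers: $10. (They sum to $30.)

Buyers bear $20 per panel; suppliers bear $10 per panel.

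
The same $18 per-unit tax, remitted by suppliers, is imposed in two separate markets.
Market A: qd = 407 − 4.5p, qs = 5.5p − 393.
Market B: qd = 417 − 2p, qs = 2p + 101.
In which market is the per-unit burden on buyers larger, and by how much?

Market A: pre-tax p* = $80, q* = 47; post-tax q = 2.45; per-unit burden on buyers = $9.9.
Market B: pre-tax p* = $79, q* = 259; post-tax q = 241; per-unit burden on buyers = $9.
Difference: $9.9 vs $9 → market A is larger by $0.9.

Market A, by $0.9.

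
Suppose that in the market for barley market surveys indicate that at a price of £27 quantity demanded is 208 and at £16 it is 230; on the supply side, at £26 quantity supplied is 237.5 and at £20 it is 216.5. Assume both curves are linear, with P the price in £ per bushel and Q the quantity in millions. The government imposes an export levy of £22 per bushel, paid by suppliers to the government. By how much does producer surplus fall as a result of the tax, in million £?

Demand slope: (230 − 208)/(16 − 27) = -2, so Qd = 262 − 2P.
Supply slope: (216.5 − 237.5)/(20 − 26) = 3.5, so Qs = 3.5P + 146.5.
Before the tax: set 262 − 2P = 3.5P + 146.5 → P* = £21, Q* = 220.
With the tax collected from suppliers, supply shifts: Qs = 3.5(P − 22) + 146.5.
Solving gives Q = 192 with consumers paying £35 and suppliers receiving £13 (the £22 wedge).
ΔPS is the trapezoid between Q = 192 and Q = 220 of height £8: ½ · (220 + 192) · 8 = £1648.

Producer surplus falls by £1648 million.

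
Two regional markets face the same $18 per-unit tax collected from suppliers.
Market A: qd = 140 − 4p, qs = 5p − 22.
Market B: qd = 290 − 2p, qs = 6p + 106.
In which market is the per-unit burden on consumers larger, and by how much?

Market B, by $3.5.

Market A: pre-tax p* = $18, q* = 68; post-tax q = 28; per-unit burden on consumers = $10.
Market B: pre-tax p* = $23, q* = 244; post-tax q = 217; per-unit burden on consumers = $13.5.
Difference: $10 vs $13.5 → market B is larger by $3.5.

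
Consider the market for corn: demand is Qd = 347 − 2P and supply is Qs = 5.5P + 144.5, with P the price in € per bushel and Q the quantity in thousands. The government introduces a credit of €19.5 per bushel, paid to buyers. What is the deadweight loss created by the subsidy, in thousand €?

Without the subsidy, 347 − 2P = 5.5P + 144.5 gives 7.5P = 202.5, so P* = €27 and Q* = 293.
With a per-unit subsidy paid to buyers, each effectively pays P − 19.5, so demand becomes Qd = 347 − 2(P − 19.5).
Solving gives Q = 321.6 with buyers paying €12.7 and producers receiving €32.2 (the €19.5 wedge).
Quantity rises by |ΔQ| = |293 − 321.6| = 28.6.
DWL = ½ · t · |ΔQ| = ½ · 19.5 · 28.6 = €278.85.

Deadweight loss = €278.85 thousand.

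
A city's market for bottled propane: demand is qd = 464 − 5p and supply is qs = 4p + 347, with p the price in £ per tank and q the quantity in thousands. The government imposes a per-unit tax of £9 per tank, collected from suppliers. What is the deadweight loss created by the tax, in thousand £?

Deadweight loss = £90 thousand.

Without the tax, 464 − 5p = 4p + 347 gives 9p = 117, so p* = £13 and q* = 399.
With the tax collected from suppliers, supply shifts: qs = 4(p − 9) + 347.
Solving gives q = 379 with consumers paying £17 and suppliers receiving £8 (the £9 wedge).
Quantity falls by |ΔQ| = |399 − 379| = 20.
DWL = ½ · t · |ΔQ| = ½ · 9 · 20 = £90.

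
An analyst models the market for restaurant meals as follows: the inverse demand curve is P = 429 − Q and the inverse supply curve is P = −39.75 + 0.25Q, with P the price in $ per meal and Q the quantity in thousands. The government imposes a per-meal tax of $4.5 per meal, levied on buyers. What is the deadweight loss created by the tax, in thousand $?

Deadweight loss = $8.1 thousand.

Rewrite in direct form: Qd = 429 − P and Qs = 4P + 159.
Before the tax: set 429 − P = 4P + 159 → P* = $54, Q* = 375.
With the tax collected from buyers, demand (in seller-price terms) shifts: Qd = 429 − (P + 4.5).
New equilibrium: buyers pay $57.6, sellers receive $53.1, Q = 371.4. (Wedge: Pb − Ps = 4.5.)
Quantity falls by |ΔQ| = |375 − 371.4| = 3.6.
DWL = ½ · t · |ΔQ| = ½ · 4.5 · 3.6 = $8.1.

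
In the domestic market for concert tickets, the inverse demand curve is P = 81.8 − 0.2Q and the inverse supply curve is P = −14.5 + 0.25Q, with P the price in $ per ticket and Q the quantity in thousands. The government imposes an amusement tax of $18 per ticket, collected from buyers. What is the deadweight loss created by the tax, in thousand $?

Rewrite in direct form: Qd = 409 − 5P and Qs = 4P + 58.
Before the tax: set 409 − 5P = 4P + 58 → P* = $39, Q* = 214.
With the tax collected from buyers, demand (in seller-price terms) shifts: Qd = 409 − 5(P + 18).
Solving gives Q = 174 with buyers paying $47 and producers receiving $29 (the $18 wedge).
Quantity falls by |ΔQ| = |214 − 174| = 40.
DWL = ½ · t · |ΔQ| = ½ · 18 · 40 = $360.

Deadweight loss = $360 thousand.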